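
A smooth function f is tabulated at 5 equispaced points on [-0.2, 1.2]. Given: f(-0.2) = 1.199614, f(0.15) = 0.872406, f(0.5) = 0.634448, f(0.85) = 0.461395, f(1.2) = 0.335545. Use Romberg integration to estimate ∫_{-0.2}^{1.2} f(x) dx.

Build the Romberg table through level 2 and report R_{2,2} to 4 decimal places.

R_{0,0} (trapezoid, 1 panel, h=1.4000): 1.074611
R_{1,0} (trapezoid, 2 panels, h=0.7000): 0.981419
R_{2,0} (trapezoid, 4 panels, h=0.3500): 0.957540
R_{1,1} = 0.981419 + (0.981419 − 1.074611)/3 = 0.950355
R_{2,1} = 0.957540 + (0.957540 − 0.981419)/3 = 0.949580
R_{2,2} = 0.949580 + (0.949580 − 0.950355)/15 = 0.949528

0.9495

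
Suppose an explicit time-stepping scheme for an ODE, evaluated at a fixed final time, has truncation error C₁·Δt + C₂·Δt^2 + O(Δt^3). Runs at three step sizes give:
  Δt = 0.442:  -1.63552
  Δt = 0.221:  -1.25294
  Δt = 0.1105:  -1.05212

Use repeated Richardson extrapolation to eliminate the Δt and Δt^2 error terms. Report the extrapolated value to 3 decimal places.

-0.845

First eliminate the Δt term (factor 2^1 = 2):
  B₁ = (2·(-1.25294) − (-1.63552))/1 = -0.87036
  B₂ = (2·(-1.05212) − (-1.25294))/1 = -0.85130
Then eliminate the Δt^2 term (factor 2^2 = 4):
  (4·(-0.85130) − (-0.87036))/3 = -0.84495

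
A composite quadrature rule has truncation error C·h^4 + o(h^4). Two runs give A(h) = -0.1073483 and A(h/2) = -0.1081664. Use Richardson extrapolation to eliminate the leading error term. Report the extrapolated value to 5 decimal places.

Extrapolated value = (16·A(h/2) − A(h)) / (16 − 1)
= (16·(-0.1081664) − (-0.1073483)) / 15
= -1.6233141 / 15 = -0.1082209

-0.10822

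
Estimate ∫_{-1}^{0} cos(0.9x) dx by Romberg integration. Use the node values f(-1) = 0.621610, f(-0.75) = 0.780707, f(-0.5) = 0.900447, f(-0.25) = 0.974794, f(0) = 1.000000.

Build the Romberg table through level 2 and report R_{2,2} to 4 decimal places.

0.8704

R_{0,0} (trapezoid, 1 panel, h=1.0000): 0.810805
R_{1,0} (trapezoid, 2 panels, h=0.5000): 0.855626
R_{2,0} (trapezoid, 4 panels, h=0.2500): 0.866688
R_{1,1} = 0.855626 + (0.855626 − 0.810805)/3 = 0.870566
R_{2,1} = 0.866688 + (0.866688 − 0.855626)/3 = 0.870375
R_{2,2} = 0.870375 + (0.870375 − 0.870566)/15 = 0.870362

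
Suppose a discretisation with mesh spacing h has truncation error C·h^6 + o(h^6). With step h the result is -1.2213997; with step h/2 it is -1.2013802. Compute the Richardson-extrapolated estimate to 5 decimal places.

The leading error scales as h^6; refining by a factor of 2 reduces it by 2^6 = 64.
Extrapolated value = (64·A(h/2) − A(h)) / (64 − 1)
= (64·(-1.2013802) − (-1.2213997)) / 63
= -75.6669331 / 63 = -1.2010624

-1.20106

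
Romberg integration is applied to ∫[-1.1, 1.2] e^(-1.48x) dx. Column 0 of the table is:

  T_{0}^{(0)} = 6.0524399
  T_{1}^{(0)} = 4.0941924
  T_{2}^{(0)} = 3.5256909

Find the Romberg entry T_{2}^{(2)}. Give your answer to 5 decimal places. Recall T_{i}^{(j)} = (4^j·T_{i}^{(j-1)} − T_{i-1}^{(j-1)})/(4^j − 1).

T_{1}^{(1)} = (4·4.0941924 − 6.0524399) / 3 = 3.4414432
T_{2}^{(1)} = 3.5256909 + (3.5256909 − 4.0941924)/3 = 3.3361904
T_{2}^{(2)} = 3.3361904 + (3.3361904 − 3.4414432)/15 = 3.3291735

3.32917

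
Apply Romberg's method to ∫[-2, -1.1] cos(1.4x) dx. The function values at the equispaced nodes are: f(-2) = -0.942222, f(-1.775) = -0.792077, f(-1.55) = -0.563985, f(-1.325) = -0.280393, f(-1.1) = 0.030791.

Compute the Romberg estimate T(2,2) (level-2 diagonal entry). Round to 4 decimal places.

T(0,0) (trapezoid, 1 panel, h=0.9000): -0.410144
T(1,0) (trapezoid, 2 panels, h=0.4500): -0.458865
T(2,0) (trapezoid, 4 panels, h=0.2250): -0.470738
T(1,1) = -0.458865 + (-0.458865 − (-0.410144))/3 = -0.475105
T(2,1) = -0.470738 + (-0.470738 − (-0.458865))/3 = -0.474696
T(2,2) = -0.474696 + (-0.474696 − (-0.475105))/15 = -0.474669

-0.4747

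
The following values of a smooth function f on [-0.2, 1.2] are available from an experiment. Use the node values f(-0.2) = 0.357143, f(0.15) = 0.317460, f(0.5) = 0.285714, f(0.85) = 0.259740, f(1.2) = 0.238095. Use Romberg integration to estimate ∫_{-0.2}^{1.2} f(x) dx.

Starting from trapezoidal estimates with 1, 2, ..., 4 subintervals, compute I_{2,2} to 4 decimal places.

0.4055

I_{0,0} (trapezoid, 1 panel, h=1.4000): 0.416667
I_{1,0} (trapezoid, 2 panels, h=0.7000): 0.408333
I_{2,0} (trapezoid, 4 panels, h=0.3500): 0.406187
I_{1,1} = 0.408333 + (0.408333 − 0.416667)/3 = 0.405555
I_{2,1} = 0.406187 + (0.406187 − 0.408333)/3 = 0.405472
I_{2,2} = 0.405472 + (0.405472 − 0.405555)/15 = 0.405466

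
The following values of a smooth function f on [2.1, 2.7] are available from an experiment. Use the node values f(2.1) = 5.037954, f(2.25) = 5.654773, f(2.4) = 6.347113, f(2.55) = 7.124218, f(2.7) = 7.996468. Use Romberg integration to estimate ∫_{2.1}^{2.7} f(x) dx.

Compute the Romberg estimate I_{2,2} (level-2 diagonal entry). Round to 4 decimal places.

3.8422

I_{0,0} (trapezoid, 1 panel, h=0.6000): 3.910327
I_{1,0} (trapezoid, 2 panels, h=0.3000): 3.859297
I_{2,0} (trapezoid, 4 panels, h=0.1500): 3.846497
I_{1,1} = 3.859297 + (3.859297 − 3.910327)/3 = 3.842287
I_{2,1} = 3.846497 + (3.846497 − 3.859297)/3 = 3.842230
I_{2,2} = 3.842230 + (3.842230 − 3.842287)/15 = 3.842226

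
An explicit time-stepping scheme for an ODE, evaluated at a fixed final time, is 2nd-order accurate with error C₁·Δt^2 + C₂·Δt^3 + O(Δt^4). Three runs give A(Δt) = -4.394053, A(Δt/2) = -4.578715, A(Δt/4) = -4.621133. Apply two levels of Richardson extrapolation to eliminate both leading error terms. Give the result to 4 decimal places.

First eliminate the Δt^2 term (factor 2^2 = 4):
  B₁ = (4·(-4.578715) − (-4.394053))/3 = -4.640269
  B₂ = (4·(-4.621133) − (-4.578715))/3 = -4.635272
Then eliminate the Δt^3 term (factor 2^3 = 8):
  (8·(-4.635272) − (-4.640269))/7 = -4.634558

-4.6346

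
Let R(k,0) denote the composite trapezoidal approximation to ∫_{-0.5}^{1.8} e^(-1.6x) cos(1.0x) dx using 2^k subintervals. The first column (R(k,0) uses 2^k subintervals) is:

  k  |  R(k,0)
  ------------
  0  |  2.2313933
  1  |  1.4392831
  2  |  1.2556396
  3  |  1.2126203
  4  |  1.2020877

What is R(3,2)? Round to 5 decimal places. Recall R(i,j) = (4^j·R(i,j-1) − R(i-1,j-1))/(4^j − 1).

Richardson extrapolation on the trapezoidal column (denominator 4−1=3):
R(2,1) = 1.2556396 + (1.2556396 − 1.4392831)/3 = 1.1944251
R(3,1) = 1.2126203 + (1.2126203 − 1.2556396)/3 = 1.1982805
R(3,2) = 1.1982805 + (1.1982805 − 1.1944251)/15 = 1.1985375

1.19854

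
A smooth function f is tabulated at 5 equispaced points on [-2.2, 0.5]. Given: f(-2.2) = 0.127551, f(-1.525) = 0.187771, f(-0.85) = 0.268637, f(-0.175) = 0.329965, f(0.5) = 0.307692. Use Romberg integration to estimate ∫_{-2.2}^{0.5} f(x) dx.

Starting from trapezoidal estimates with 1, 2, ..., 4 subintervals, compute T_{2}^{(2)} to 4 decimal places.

0.6851

T_{0}^{(0)} (trapezoid, 1 panel, h=2.7000): 0.587578
T_{1}^{(0)} (trapezoid, 2 panels, h=1.3500): 0.656449
T_{2}^{(0)} (trapezoid, 4 panels, h=0.6750): 0.677696
T_{1}^{(1)} = 0.656449 + (0.656449 − 0.587578)/3 = 0.679406
T_{2}^{(1)} = 0.677696 + (0.677696 − 0.656449)/3 = 0.684778
T_{2}^{(2)} = 0.684778 + (0.684778 − 0.679406)/15 = 0.685136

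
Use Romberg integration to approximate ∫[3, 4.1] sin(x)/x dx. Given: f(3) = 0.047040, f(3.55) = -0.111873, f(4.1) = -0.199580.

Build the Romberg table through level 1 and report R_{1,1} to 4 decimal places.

-0.1100

R_{0,0} (trapezoid, 1 panel, h=1.1000): -0.083897
R_{1,0} (trapezoid, 2 panels, h=0.5500): -0.103479
R_{1,1} = -0.103479 + (-0.103479 − (-0.083897))/3 = -0.110006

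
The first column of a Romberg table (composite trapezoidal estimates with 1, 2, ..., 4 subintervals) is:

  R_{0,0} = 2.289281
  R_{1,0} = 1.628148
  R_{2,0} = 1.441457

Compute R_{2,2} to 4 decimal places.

Richardson extrapolation on the trapezoidal column (denominator 4−1=3):
R_{1,1} = 1.628148 + (1.628148 − 2.289281)/3 = 1.407770
R_{2,1} = (4·1.441457 − 1.628148) / 3 = 1.379227
R_{2,2} = 1.379227 + (1.379227 − 1.407770)/15 = 1.377324

1.3773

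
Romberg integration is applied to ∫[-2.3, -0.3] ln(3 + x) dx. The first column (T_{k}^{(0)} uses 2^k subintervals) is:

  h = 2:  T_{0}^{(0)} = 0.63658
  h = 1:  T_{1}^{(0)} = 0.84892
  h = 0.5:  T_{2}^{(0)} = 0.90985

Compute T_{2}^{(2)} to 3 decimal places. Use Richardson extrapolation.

0.931

Richardson extrapolation on the trapezoidal column (denominator 4−1=3):
T_{1}^{(1)} = (4·0.84892 − 0.63658) / 3 = 0.91970
T_{2}^{(1)} = 0.90985 + (0.90985 − 0.84892)/3 = 0.93016
T_{2}^{(2)} = 0.93016 + (0.93016 − 0.91970)/15 = 0.93086
(Column j=1 coincides with Simpson's rule on the same nodes.)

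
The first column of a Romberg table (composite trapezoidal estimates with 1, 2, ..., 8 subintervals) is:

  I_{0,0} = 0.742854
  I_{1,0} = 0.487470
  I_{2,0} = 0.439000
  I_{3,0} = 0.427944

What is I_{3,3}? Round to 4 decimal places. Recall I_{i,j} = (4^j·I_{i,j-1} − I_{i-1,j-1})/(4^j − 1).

0.4244

I_{1,1} = 0.487470 + (0.487470 − 0.742854)/3 = 0.402342
I_{2,1} = (4·0.439000 − 0.487470) / 3 = 0.422843
I_{3,1} = (4·0.427944 − 0.439000) / 3 = 0.424259
I_{2,2} = (16·0.422843 − 0.402342) / 15 = 0.424210
I_{3,2} = (16·0.424259 − 0.422843) / 15 = 0.424353
I_{3,3} = (64·0.424353 − 0.424210) / 63 = 0.424355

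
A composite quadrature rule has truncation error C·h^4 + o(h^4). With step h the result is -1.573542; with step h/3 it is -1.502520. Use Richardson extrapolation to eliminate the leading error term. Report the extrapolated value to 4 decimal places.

The leading error scales as h^4; refining by a factor of 3 reduces it by 3^4 = 81.
Extrapolated value = (81·A(h/3) − A(h)) / (81 − 1)
= (81·(-1.502520) − (-1.573542)) / 80
= -120.130578 / 80 = -1.501632

-1.5016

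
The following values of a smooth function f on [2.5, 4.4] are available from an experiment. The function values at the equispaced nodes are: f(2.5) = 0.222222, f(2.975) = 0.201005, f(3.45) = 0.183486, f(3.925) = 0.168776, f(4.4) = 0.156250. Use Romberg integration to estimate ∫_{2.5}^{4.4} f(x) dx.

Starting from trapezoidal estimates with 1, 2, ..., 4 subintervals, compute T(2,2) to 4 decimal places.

0.3522

T(0,0) (trapezoid, 1 panel, h=1.9000): 0.359548
T(1,0) (trapezoid, 2 panels, h=0.9500): 0.354086
T(2,0) (trapezoid, 4 panels, h=0.4750): 0.352689
T(1,1) = 0.354086 + (0.354086 − 0.359548)/3 = 0.352265
T(2,1) = 0.352689 + (0.352689 − 0.354086)/3 = 0.352223
T(2,2) = 0.352223 + (0.352223 − 0.352265)/15 = 0.352220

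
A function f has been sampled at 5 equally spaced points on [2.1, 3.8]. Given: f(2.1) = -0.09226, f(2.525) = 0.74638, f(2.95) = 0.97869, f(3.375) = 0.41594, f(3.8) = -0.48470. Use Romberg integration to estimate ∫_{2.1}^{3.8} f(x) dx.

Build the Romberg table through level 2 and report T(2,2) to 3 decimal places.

0.848

T(0,0) (trapezoid, 1 panel, h=1.7000): -0.49042
T(1,0) (trapezoid, 2 panels, h=0.8500): 0.58668
T(2,0) (trapezoid, 4 panels, h=0.4250): 0.78733
T(1,1) = 0.58668 + (0.58668 − (-0.49042))/3 = 0.94571
T(2,1) = 0.78733 + (0.78733 − 0.58668)/3 = 0.85421
T(2,2) = 0.85421 + (0.85421 − 0.94571)/15 = 0.84811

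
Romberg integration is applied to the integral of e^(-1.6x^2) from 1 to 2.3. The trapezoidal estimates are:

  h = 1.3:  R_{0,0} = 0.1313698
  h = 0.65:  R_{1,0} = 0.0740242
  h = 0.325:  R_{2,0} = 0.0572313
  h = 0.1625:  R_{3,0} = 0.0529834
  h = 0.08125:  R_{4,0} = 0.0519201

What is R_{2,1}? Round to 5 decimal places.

0.05163

Richardson extrapolation on the trapezoidal column (denominator 4−1=3):
R_{2,1} = 0.0572313 + (0.0572313 − 0.0740242)/3 = 0.0516337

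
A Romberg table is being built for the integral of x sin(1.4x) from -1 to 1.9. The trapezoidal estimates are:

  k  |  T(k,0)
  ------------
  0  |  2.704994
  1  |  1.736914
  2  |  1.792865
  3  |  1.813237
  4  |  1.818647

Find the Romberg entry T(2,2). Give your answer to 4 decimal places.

Richardson extrapolation on the trapezoidal column (denominator 4−1=3):
T(1,1) = (4·1.736914 − 2.704994) / 3 = 1.414221
T(2,1) = 1.792865 + (1.792865 − 1.736914)/3 = 1.811515
T(2,2) = (16·1.811515 − 1.414221) / 15 = 1.838001

1.8380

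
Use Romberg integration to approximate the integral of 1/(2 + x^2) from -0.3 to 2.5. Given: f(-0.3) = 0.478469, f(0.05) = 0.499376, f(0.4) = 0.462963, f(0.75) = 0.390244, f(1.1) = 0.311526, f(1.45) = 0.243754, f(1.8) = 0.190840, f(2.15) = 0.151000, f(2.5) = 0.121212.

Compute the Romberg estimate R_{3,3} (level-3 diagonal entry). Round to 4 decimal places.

0.8945

R_{0,0} (trapezoid, 1 panel, h=2.8000): 0.839553
R_{1,0} (trapezoid, 2 panels, h=1.4000): 0.855913
R_{2,0} (trapezoid, 4 panels, h=0.7000): 0.885619
R_{3,0} (trapezoid, 8 panels, h=0.3500): 0.892340
R_{1,1} = 0.855913 + (0.855913 − 0.839553)/3 = 0.861366
R_{2,1} = 0.885619 + (0.885619 − 0.855913)/3 = 0.895521
R_{3,1} = 0.892340 + (0.892340 − 0.885619)/3 = 0.894580
R_{2,2} = 0.895521 + (0.895521 − 0.861366)/15 = 0.897798
R_{3,2} = 0.894580 + (0.894580 − 0.895521)/15 = 0.894517
R_{3,3} = 0.894517 + (0.894517 − 0.897798)/63 = 0.894465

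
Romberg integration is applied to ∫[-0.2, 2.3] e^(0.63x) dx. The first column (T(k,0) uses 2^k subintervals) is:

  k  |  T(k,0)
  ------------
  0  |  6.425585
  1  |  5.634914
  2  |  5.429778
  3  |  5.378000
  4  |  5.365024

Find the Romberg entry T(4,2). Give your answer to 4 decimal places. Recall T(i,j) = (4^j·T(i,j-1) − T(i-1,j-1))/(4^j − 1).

5.3607

T(3,1) = (4·5.378000 − 5.429778) / 3 = 5.360741
T(4,1) = (4·5.365024 − 5.378000) / 3 = 5.360699
T(4,2) = (16·5.360699 − 5.360741) / 15 = 5.360696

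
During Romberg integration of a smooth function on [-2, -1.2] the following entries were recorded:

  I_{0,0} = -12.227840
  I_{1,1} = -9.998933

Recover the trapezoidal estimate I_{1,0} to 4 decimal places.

-10.5562

From I_{1,1} = (4·I_{1,0} − I_{0,0})/3, solve for I_{1,0}:
4·I_{1,0} = 3·(-9.998933) + (-12.227840) = -42.224639
I_{1,0} = -10.556160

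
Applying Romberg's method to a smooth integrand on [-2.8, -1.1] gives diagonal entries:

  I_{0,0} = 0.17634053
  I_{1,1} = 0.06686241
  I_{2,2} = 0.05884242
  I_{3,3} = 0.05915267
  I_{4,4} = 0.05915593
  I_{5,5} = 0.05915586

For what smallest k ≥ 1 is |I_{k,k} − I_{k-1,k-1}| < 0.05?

k = 2

|I_{1,1} − I_{0,0}| = 0.10947812 ≥ 0.05
|I_{2,2} − I_{1,1}| = 0.00801999 < 0.05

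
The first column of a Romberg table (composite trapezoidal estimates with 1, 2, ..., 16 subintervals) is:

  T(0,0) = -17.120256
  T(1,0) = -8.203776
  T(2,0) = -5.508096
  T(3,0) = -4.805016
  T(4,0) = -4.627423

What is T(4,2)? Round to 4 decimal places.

T(3,1) = (4·(-4.805016) − (-5.508096)) / 3 = -4.570656
T(4,1) = (4·(-4.627423) − (-4.805016)) / 3 = -4.568225
T(4,2) = -4.568225 + (-4.568225 − (-4.570656))/15 = -4.568063
(Column j=1 coincides with Simpson's rule on the same nodes.)

-4.5681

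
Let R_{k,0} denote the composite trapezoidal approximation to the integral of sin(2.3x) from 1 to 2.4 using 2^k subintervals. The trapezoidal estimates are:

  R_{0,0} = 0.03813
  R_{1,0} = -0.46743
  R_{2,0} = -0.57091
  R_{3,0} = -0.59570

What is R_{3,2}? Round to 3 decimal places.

R_{2,1} = -0.57091 + (-0.57091 − (-0.46743))/3 = -0.60540
R_{3,1} = -0.59570 + (-0.59570 − (-0.57091))/3 = -0.60396
R_{3,2} = (16·(-0.60396) − (-0.60540)) / 15 = -0.60386

-0.604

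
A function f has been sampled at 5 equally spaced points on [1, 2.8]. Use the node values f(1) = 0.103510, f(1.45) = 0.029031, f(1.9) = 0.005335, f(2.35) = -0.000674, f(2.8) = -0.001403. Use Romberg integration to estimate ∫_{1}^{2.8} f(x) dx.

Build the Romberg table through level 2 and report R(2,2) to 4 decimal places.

R(0,0) (trapezoid, 1 panel, h=1.8000): 0.091896
R(1,0) (trapezoid, 2 panels, h=0.9000): 0.050750
R(2,0) (trapezoid, 4 panels, h=0.4500): 0.038135
R(1,1) = 0.050750 + (0.050750 − 0.091896)/3 = 0.037035
R(2,1) = 0.038135 + (0.038135 − 0.050750)/3 = 0.033930
R(2,2) = 0.033930 + (0.033930 − 0.037035)/15 = 0.033723

0.0337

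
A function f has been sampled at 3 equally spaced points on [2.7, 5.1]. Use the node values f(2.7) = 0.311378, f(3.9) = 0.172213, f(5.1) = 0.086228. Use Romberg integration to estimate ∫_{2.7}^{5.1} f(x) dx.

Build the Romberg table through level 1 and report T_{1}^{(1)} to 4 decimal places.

0.4346

T_{0}^{(0)} (trapezoid, 1 panel, h=2.4000): 0.477127
T_{1}^{(0)} (trapezoid, 2 panels, h=1.2000): 0.445219
T_{1}^{(1)} = 0.445219 + (0.445219 − 0.477127)/3 = 0.434583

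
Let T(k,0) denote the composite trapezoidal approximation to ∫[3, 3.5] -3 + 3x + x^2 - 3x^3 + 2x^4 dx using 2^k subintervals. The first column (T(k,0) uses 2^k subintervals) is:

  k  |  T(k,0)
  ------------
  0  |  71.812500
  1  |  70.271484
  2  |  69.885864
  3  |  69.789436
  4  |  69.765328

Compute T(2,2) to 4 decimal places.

69.7573

T(1,1) = 70.271484 + (70.271484 − 71.812500)/3 = 69.757812
T(2,1) = 69.885864 + (69.885864 − 70.271484)/3 = 69.757324
T(2,2) = (16·69.757324 − 69.757812) / 15 = 69.757291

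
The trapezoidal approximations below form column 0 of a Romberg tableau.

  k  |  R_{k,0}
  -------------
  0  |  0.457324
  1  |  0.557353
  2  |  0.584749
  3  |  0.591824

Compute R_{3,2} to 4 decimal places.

0.5942

Richardson extrapolation on the trapezoidal column (denominator 4−1=3):
R_{2,1} = (4·0.584749 − 0.557353) / 3 = 0.593881
R_{3,1} = 0.591824 + (0.591824 − 0.584749)/3 = 0.594182
R_{3,2} = 0.594182 + (0.594182 − 0.593881)/15 = 0.594202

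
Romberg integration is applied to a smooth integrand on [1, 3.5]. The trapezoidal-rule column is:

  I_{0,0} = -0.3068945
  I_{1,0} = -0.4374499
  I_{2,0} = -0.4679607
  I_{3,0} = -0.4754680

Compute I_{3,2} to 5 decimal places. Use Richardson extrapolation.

-0.47796

Richardson extrapolation on the trapezoidal column (denominator 4−1=3):
I_{2,1} = (4·(-0.4679607) − (-0.4374499)) / 3 = -0.4781310
I_{3,1} = -0.4754680 + (-0.4754680 − (-0.4679607))/3 = -0.4779704
I_{3,2} = -0.4779704 + (-0.4779704 − (-0.4781310))/15 = -0.4779597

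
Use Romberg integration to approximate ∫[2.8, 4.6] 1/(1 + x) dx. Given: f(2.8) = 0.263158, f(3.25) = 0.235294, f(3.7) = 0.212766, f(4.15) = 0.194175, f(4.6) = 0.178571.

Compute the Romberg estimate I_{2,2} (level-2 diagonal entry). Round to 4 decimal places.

I_{0,0} (trapezoid, 1 panel, h=1.8000): 0.397556
I_{1,0} (trapezoid, 2 panels, h=0.9000): 0.390267
I_{2,0} (trapezoid, 4 panels, h=0.4500): 0.388395
I_{1,1} = 0.390267 + (0.390267 − 0.397556)/3 = 0.387837
I_{2,1} = 0.388395 + (0.388395 − 0.390267)/3 = 0.387771
I_{2,2} = 0.387771 + (0.387771 − 0.387837)/15 = 0.387767

0.3878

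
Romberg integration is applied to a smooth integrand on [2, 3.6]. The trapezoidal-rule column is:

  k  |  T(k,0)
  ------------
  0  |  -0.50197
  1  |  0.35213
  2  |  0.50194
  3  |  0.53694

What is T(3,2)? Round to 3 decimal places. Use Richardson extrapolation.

T(2,1) = (4·0.50194 − 0.35213) / 3 = 0.55188
T(3,1) = 0.53694 + (0.53694 − 0.50194)/3 = 0.54861
T(3,2) = (16·0.54861 − 0.55188) / 15 = 0.54839

0.548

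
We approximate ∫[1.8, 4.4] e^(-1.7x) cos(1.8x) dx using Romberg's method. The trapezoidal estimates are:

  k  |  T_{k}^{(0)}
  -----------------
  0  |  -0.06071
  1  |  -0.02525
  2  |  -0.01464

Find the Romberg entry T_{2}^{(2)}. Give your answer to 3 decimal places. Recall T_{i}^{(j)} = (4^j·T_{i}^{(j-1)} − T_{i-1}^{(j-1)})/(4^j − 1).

Richardson extrapolation on the trapezoidal column (denominator 4−1=3):
T_{1}^{(1)} = (4·(-0.02525) − (-0.06071)) / 3 = -0.01343
T_{2}^{(1)} = -0.01464 + (-0.01464 − (-0.02525))/3 = -0.01110
T_{2}^{(2)} = (16·(-0.01110) − (-0.01343)) / 15 = -0.01094

-0.011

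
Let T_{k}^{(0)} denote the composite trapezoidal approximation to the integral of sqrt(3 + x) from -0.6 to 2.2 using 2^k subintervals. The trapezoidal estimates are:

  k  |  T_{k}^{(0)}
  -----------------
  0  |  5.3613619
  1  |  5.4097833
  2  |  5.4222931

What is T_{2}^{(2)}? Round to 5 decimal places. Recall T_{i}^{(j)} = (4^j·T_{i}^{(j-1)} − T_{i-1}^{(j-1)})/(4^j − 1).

T_{1}^{(1)} = 5.4097833 + (5.4097833 − 5.3613619)/3 = 5.4259238
T_{2}^{(1)} = (4·5.4222931 − 5.4097833) / 3 = 5.4264630
T_{2}^{(2)} = 5.4264630 + (5.4264630 − 5.4259238)/15 = 5.4264989

5.42650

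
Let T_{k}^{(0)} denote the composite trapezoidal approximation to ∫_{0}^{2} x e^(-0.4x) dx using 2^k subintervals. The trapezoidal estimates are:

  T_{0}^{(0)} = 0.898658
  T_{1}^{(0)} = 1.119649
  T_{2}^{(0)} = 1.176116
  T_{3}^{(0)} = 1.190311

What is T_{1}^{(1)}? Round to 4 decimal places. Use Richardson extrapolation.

1.1933

T_{1}^{(1)} = (4·1.119649 − 0.898658) / 3 = 1.193313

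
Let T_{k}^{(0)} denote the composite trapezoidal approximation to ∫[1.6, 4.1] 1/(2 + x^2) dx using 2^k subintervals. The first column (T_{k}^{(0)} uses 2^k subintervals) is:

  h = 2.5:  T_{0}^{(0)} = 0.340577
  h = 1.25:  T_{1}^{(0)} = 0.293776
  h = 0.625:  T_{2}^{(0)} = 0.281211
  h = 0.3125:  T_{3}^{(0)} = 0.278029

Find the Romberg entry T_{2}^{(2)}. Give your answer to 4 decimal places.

0.2769

Richardson extrapolation on the trapezoidal column (denominator 4−1=3):
T_{1}^{(1)} = 0.293776 + (0.293776 − 0.340577)/3 = 0.278176
T_{2}^{(1)} = (4·0.281211 − 0.293776) / 3 = 0.277023
T_{2}^{(2)} = 0.277023 + (0.277023 − 0.278176)/15 = 0.276946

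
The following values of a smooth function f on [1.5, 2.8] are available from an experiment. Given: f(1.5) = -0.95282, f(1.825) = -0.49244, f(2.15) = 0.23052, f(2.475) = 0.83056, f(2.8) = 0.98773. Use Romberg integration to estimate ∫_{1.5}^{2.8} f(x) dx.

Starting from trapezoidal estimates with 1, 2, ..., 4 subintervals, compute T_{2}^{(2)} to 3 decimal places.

T_{0}^{(0)} (trapezoid, 1 panel, h=1.3000): 0.02269
T_{1}^{(0)} (trapezoid, 2 panels, h=0.6500): 0.16118
T_{2}^{(0)} (trapezoid, 4 panels, h=0.3250): 0.19048
T_{1}^{(1)} = 0.16118 + (0.16118 − 0.02269)/3 = 0.20734
T_{2}^{(1)} = 0.19048 + (0.19048 − 0.16118)/3 = 0.20025
T_{2}^{(2)} = 0.20025 + (0.20025 − 0.20734)/15 = 0.19978

0.200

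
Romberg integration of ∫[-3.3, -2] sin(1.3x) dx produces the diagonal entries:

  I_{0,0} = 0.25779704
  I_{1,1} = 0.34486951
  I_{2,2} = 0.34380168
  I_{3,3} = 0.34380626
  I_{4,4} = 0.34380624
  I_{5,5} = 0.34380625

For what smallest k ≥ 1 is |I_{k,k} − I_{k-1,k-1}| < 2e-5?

|I_{1,1} − I_{0,0}| = 0.08707247 ≥ 2e-5
|I_{2,2} − I_{1,1}| = 0.00106783 ≥ 2e-5
|I_{3,3} − I_{2,2}| = 0.00000458 < 2e-5

k = 3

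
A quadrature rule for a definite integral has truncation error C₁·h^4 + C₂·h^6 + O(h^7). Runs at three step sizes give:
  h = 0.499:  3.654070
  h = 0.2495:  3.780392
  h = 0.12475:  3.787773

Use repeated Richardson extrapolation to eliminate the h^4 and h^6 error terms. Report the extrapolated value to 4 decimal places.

First eliminate the h^4 term (factor 2^4 = 16):
  B₁ = (16·3.780392 − 3.654070)/15 = 3.788813
  B₂ = (16·3.787773 − 3.780392)/15 = 3.788265
Then eliminate the h^6 term (factor 2^6 = 64):
  (64·3.788265 − 3.788813)/63 = 3.788256

3.7883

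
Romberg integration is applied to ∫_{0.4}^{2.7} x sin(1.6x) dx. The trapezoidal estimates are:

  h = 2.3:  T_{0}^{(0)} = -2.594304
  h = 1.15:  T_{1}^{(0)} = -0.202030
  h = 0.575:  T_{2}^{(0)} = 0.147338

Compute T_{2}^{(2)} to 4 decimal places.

0.2417

Richardson extrapolation on the trapezoidal column (denominator 4−1=3):
T_{1}^{(1)} = -0.202030 + (-0.202030 − (-2.594304))/3 = 0.595395
T_{2}^{(1)} = (4·0.147338 − (-0.202030)) / 3 = 0.263794
T_{2}^{(2)} = 0.263794 + (0.263794 − 0.595395)/15 = 0.241687
(Column j=1 coincides with Simpson's rule on the same nodes.)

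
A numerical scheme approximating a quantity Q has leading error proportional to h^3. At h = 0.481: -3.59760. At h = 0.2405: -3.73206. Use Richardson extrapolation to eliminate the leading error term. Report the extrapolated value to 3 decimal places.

-3.751

The leading error scales as h^3; refining by a factor of 2 reduces it by 2^3 = 8.
Extrapolated value = (8·A(h/2) − A(h)) / (8 − 1)
= (8·(-3.73206) − (-3.59760)) / 7
= -26.25888 / 7 = -3.75127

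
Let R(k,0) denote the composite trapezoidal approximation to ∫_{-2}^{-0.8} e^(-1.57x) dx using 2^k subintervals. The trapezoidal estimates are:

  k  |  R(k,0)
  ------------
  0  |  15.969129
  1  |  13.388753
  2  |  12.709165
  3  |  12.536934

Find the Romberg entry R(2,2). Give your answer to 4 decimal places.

Richardson extrapolation on the trapezoidal column (denominator 4−1=3):
R(1,1) = (4·13.388753 − 15.969129) / 3 = 12.528628
R(2,1) = (4·12.709165 − 13.388753) / 3 = 12.482636
R(2,2) = (16·12.482636 − 12.528628) / 15 = 12.479570

12.4796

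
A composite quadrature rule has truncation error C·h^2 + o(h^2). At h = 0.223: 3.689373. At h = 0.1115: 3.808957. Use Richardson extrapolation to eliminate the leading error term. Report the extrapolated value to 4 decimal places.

3.8488

The leading error scales as h^2; refining by a factor of 2 reduces it by 2^2 = 4.
Extrapolated value = (4·A(h/2) − A(h)) / (4 − 1)
= (4·3.808957 − 3.689373) / 3
= 11.546455 / 3 = 3.848818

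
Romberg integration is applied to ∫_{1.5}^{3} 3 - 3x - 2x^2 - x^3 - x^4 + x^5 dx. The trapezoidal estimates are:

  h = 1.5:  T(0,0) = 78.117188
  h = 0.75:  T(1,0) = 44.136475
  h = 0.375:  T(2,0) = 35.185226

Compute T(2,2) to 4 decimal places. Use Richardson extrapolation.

T(1,1) = 44.136475 + (44.136475 − 78.117188)/3 = 32.809571
T(2,1) = 35.185226 + (35.185226 − 44.136475)/3 = 32.201476
T(2,2) = (16·32.201476 − 32.809571) / 15 = 32.160936

32.1609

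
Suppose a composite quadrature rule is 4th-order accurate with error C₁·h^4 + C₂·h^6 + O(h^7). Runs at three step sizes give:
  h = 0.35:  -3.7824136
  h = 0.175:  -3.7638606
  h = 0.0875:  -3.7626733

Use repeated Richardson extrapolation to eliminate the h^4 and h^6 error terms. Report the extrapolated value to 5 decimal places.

First eliminate the h^4 term (factor 2^4 = 16):
  B₁ = (16·(-3.7638606) − (-3.7824136))/15 = -3.7626237
  B₂ = (16·(-3.7626733) − (-3.7638606))/15 = -3.7625941
Then eliminate the h^6 term (factor 2^6 = 64):
  (64·(-3.7625941) − (-3.7626237))/63 = -3.7625936

-3.76259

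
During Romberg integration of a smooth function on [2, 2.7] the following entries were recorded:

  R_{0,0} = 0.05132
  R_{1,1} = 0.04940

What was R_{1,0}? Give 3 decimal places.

0.050

From R_{1,1} = (4·R_{1,0} − R_{0,0})/3, solve for R_{1,0}:
4·R_{1,0} = 3·0.04940 + 0.05132 = 0.19952
R_{1,0} = 0.04988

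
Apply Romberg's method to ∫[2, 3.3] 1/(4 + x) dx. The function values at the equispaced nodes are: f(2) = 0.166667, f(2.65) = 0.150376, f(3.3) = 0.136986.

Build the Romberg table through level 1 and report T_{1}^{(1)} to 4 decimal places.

0.1961

T_{0}^{(0)} (trapezoid, 1 panel, h=1.3000): 0.197374
T_{1}^{(0)} (trapezoid, 2 panels, h=0.6500): 0.196432
T_{1}^{(1)} = 0.196432 + (0.196432 − 0.197374)/3 = 0.196118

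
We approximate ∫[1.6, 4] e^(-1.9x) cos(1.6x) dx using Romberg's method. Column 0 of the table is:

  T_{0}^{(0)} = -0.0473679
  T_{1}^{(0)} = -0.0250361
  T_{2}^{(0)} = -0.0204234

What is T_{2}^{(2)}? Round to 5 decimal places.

Richardson extrapolation on the trapezoidal column (denominator 4−1=3):
T_{1}^{(1)} = -0.0250361 + (-0.0250361 − (-0.0473679))/3 = -0.0175922
T_{2}^{(1)} = -0.0204234 + (-0.0204234 − (-0.0250361))/3 = -0.0188858
T_{2}^{(2)} = -0.0188858 + (-0.0188858 − (-0.0175922))/15 = -0.0189720

-0.01897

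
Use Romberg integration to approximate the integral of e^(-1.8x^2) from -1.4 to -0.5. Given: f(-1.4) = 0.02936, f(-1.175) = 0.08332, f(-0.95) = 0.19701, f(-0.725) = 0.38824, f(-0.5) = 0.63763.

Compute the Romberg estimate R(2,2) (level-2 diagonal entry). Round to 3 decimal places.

R(0,0) (trapezoid, 1 panel, h=0.9000): 0.30015
R(1,0) (trapezoid, 2 panels, h=0.4500): 0.23873
R(2,0) (trapezoid, 4 panels, h=0.2250): 0.22546
R(1,1) = 0.23873 + (0.23873 − 0.30015)/3 = 0.21826
R(2,1) = 0.22546 + (0.22546 − 0.23873)/3 = 0.22104
R(2,2) = 0.22104 + (0.22104 − 0.21826)/15 = 0.22123

0.221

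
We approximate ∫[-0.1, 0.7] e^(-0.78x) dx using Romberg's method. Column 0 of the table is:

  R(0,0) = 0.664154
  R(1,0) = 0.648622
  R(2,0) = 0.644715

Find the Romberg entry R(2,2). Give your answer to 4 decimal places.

Richardson extrapolation on the trapezoidal column (denominator 4−1=3):
R(1,1) = (4·0.648622 − 0.664154) / 3 = 0.643445
R(2,1) = 0.644715 + (0.644715 − 0.648622)/3 = 0.643413
R(2,2) = (16·0.643413 − 0.643445) / 15 = 0.643411

0.6434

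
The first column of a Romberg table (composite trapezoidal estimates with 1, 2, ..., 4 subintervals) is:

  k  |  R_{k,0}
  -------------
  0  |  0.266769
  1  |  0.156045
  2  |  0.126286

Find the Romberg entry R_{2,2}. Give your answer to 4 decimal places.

0.1162

R_{1,1} = 0.156045 + (0.156045 − 0.266769)/3 = 0.119137
R_{2,1} = 0.126286 + (0.126286 − 0.156045)/3 = 0.116366
R_{2,2} = (16·0.116366 − 0.119137) / 15 = 0.116181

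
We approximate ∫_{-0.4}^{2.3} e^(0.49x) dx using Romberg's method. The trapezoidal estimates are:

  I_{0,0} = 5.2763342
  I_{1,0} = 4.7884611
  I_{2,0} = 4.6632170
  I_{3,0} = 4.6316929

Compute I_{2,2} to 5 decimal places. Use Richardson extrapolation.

4.62118

I_{1,1} = 4.7884611 + (4.7884611 − 5.2763342)/3 = 4.6258367
I_{2,1} = 4.6632170 + (4.6632170 − 4.7884611)/3 = 4.6214690
I_{2,2} = (16·4.6214690 − 4.6258367) / 15 = 4.6211778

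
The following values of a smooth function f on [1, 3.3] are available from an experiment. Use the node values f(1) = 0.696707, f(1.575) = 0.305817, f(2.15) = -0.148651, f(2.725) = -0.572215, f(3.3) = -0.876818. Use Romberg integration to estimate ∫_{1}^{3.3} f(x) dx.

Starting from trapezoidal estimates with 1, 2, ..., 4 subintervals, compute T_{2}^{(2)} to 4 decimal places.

-0.2957

T_{0}^{(0)} (trapezoid, 1 panel, h=2.3000): -0.207128
T_{1}^{(0)} (trapezoid, 2 panels, h=1.1500): -0.274512
T_{2}^{(0)} (trapezoid, 4 panels, h=0.5750): -0.290435
T_{1}^{(1)} = -0.274512 + (-0.274512 − (-0.207128))/3 = -0.296973
T_{2}^{(1)} = -0.290435 + (-0.290435 − (-0.274512))/3 = -0.295743
T_{2}^{(2)} = -0.295743 + (-0.295743 − (-0.296973))/15 = -0.295661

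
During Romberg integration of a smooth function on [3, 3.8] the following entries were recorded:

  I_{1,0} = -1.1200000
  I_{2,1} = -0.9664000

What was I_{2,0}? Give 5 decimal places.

From I_{2,1} = (4·I_{2,0} − I_{1,0})/3, solve for I_{2,0}:
4·I_{2,0} = 3·(-0.9664000) + (-1.1200000) = -4.0192000
I_{2,0} = -1.0048000

-1.00480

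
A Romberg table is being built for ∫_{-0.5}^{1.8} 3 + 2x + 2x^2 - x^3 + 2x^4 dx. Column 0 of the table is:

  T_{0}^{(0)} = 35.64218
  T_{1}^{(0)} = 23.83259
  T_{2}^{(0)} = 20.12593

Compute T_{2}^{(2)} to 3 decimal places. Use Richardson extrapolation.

T_{1}^{(1)} = (4·23.83259 − 35.64218) / 3 = 19.89606
T_{2}^{(1)} = (4·20.12593 − 23.83259) / 3 = 18.89038
T_{2}^{(2)} = (16·18.89038 − 19.89606) / 15 = 18.82333

18.823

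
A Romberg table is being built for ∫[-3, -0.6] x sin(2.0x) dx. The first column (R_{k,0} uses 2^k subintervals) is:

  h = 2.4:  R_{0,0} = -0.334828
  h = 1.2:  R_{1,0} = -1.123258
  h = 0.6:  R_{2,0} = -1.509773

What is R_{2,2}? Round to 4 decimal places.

-1.6554

R_{1,1} = (4·(-1.123258) − (-0.334828)) / 3 = -1.386068
R_{2,1} = (4·(-1.509773) − (-1.123258)) / 3 = -1.638611
R_{2,2} = -1.638611 + (-1.638611 − (-1.386068))/15 = -1.655447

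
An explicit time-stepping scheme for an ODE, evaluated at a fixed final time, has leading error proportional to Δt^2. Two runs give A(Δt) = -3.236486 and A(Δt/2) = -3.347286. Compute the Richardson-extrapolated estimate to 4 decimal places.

-3.3842

The leading error scales as Δt^2; refining by a factor of 2 reduces it by 2^2 = 4.
Extrapolated value = (4·A(Δt/2) − A(Δt)) / (4 − 1)
= (4·(-3.347286) − (-3.236486)) / 3
= -10.152658 / 3 = -3.384219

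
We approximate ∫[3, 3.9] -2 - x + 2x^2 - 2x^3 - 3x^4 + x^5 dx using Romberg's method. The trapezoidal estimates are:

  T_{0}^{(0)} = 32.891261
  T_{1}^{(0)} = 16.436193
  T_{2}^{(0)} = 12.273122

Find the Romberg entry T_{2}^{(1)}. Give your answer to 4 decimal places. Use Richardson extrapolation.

Richardson extrapolation on the trapezoidal column (denominator 4−1=3):
T_{2}^{(1)} = 12.273122 + (12.273122 − 16.436193)/3 = 10.885432

10.8854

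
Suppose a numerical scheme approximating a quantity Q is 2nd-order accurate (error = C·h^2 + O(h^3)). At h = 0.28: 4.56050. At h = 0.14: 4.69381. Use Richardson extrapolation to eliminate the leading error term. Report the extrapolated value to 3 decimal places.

The leading error scales as h^2; refining by a factor of 2 reduces it by 2^2 = 4.
Extrapolated value = (4·A(h/2) − A(h)) / (4 − 1)
= (4·4.69381 − 4.56050) / 3
= 14.21474 / 3 = 4.73825

4.738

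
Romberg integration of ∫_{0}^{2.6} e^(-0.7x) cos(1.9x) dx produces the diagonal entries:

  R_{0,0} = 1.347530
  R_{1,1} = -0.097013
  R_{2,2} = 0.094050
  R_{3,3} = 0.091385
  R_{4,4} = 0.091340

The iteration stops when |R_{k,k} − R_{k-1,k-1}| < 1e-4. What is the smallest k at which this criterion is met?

|R_{1,1} − R_{0,0}| = 1.444543 ≥ 1e-4
|R_{2,2} − R_{1,1}| = 0.191063 ≥ 1e-4
|R_{3,3} − R_{2,2}| = 0.002665 ≥ 1e-4
|R_{4,4} − R_{3,3}| = 0.000045 < 1e-4

k = 4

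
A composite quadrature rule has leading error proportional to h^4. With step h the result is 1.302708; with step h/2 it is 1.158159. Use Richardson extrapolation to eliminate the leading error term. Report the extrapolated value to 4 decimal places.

Extrapolated value = (16·A(h/2) − A(h)) / (16 − 1)
= (16·1.158159 − 1.302708) / 15
= 17.227836 / 15 = 1.148522

1.1485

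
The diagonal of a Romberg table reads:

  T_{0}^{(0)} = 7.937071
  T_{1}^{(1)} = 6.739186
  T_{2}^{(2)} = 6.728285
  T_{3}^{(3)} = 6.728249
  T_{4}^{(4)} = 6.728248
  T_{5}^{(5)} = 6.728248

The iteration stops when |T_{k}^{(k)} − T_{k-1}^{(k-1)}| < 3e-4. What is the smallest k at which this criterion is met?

|T_{1}^{(1)} − T_{0}^{(0)}| = 1.197885 ≥ 3e-4
|T_{2}^{(2)} − T_{1}^{(1)}| = 0.010901 ≥ 3e-4
|T_{3}^{(3)} − T_{2}^{(2)}| = 0.000036 < 3e-4

k = 3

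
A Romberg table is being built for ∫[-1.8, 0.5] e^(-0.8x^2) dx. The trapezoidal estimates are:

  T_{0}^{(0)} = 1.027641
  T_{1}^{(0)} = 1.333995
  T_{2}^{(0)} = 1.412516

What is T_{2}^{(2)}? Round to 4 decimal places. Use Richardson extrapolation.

T_{1}^{(1)} = 1.333995 + (1.333995 − 1.027641)/3 = 1.436113
T_{2}^{(1)} = 1.412516 + (1.412516 − 1.333995)/3 = 1.438690
T_{2}^{(2)} = (16·1.438690 − 1.436113) / 15 = 1.438862

1.4389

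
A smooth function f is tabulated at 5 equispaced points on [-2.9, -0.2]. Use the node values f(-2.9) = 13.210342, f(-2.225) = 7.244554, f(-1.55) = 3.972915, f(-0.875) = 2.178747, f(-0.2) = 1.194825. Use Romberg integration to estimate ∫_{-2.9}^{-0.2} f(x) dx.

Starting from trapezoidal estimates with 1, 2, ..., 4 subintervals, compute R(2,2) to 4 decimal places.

13.5017

R(0,0) (trapezoid, 1 panel, h=2.7000): 19.446975
R(1,0) (trapezoid, 2 panels, h=1.3500): 15.086923
R(2,0) (trapezoid, 4 panels, h=0.6750): 13.904190
R(1,1) = 15.086923 + (15.086923 − 19.446975)/3 = 13.633572
R(2,1) = 13.904190 + (13.904190 − 15.086923)/3 = 13.509946
R(2,2) = 13.509946 + (13.509946 − 13.633572)/15 = 13.501704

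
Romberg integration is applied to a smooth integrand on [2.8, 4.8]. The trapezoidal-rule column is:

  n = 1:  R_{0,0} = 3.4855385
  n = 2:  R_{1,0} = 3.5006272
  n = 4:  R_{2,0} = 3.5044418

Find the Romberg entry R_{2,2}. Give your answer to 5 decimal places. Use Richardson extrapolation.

Richardson extrapolation on the trapezoidal column (denominator 4−1=3):
R_{1,1} = 3.5006272 + (3.5006272 − 3.4855385)/3 = 3.5056568
R_{2,1} = 3.5044418 + (3.5044418 − 3.5006272)/3 = 3.5057133
R_{2,2} = 3.5057133 + (3.5057133 − 3.5056568)/15 = 3.5057171

3.50572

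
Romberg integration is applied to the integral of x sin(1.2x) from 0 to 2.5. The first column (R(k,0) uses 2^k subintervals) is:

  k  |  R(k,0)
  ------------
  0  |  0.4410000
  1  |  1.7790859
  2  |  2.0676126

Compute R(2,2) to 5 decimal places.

2.15970

Richardson extrapolation on the trapezoidal column (denominator 4−1=3):
R(1,1) = (4·1.7790859 − 0.4410000) / 3 = 2.2251145
R(2,1) = (4·2.0676126 − 1.7790859) / 3 = 2.1637882
R(2,2) = (16·2.1637882 − 2.2251145) / 15 = 2.1596998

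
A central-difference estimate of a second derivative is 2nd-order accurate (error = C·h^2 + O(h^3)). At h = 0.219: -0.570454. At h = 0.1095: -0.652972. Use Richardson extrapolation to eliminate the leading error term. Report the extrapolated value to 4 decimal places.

-0.6805

The leading error scales as h^2; refining by a factor of 2 reduces it by 2^2 = 4.
Extrapolated value = (4·A(h/2) − A(h)) / (4 − 1)
= (4·(-0.652972) − (-0.570454)) / 3
= -2.041434 / 3 = -0.680478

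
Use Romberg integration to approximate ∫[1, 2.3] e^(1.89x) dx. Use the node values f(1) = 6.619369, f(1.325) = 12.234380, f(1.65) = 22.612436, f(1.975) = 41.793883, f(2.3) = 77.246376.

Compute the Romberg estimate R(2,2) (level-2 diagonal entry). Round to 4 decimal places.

37.3723

R(0,0) (trapezoid, 1 panel, h=1.3000): 54.512734
R(1,0) (trapezoid, 2 panels, h=0.6500): 41.954451
R(2,0) (trapezoid, 4 panels, h=0.3250): 38.536411
R(1,1) = 41.954451 + (41.954451 − 54.512734)/3 = 37.768357
R(2,1) = 38.536411 + (38.536411 − 41.954451)/3 = 37.397064
R(2,2) = 37.397064 + (37.397064 − 37.768357)/15 = 37.372311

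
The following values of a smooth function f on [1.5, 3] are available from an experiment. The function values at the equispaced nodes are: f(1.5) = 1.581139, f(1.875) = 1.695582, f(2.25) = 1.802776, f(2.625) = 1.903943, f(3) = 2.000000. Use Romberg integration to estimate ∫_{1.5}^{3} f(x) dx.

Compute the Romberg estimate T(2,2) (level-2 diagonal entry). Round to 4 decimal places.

T(0,0) (trapezoid, 1 panel, h=1.5000): 2.685854
T(1,0) (trapezoid, 2 panels, h=0.7500): 2.695009
T(2,0) (trapezoid, 4 panels, h=0.3750): 2.697326
T(1,1) = 2.695009 + (2.695009 − 2.685854)/3 = 2.698061
T(2,1) = 2.697326 + (2.697326 − 2.695009)/3 = 2.698098
T(2,2) = 2.698098 + (2.698098 − 2.698061)/15 = 2.698100

2.6981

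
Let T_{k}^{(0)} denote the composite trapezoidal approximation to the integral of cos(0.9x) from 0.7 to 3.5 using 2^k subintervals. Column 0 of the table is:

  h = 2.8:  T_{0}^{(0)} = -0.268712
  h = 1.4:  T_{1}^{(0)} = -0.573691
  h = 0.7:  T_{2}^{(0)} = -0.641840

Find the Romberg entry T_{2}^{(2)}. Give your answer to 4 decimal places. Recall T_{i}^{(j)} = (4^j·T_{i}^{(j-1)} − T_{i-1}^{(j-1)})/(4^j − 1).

-0.6638

T_{1}^{(1)} = -0.573691 + (-0.573691 − (-0.268712))/3 = -0.675351
T_{2}^{(1)} = -0.641840 + (-0.641840 − (-0.573691))/3 = -0.664556
T_{2}^{(2)} = -0.664556 + (-0.664556 − (-0.675351))/15 = -0.663836
(Column j=1 coincides with Simpson's rule on the same nodes.)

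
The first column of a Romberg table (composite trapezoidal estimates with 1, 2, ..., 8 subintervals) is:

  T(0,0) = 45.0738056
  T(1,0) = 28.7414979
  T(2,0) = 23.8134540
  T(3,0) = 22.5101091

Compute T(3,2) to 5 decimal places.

T(2,1) = 23.8134540 + (23.8134540 − 28.7414979)/3 = 22.1707727
T(3,1) = 22.5101091 + (22.5101091 − 23.8134540)/3 = 22.0756608
T(3,2) = (16·22.0756608 − 22.1707727) / 15 = 22.0693200

22.06932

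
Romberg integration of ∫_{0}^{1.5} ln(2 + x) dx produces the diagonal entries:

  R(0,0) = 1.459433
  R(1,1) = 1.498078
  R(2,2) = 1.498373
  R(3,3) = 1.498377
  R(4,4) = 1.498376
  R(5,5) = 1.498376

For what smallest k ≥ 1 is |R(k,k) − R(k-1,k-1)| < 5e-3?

k = 2

|R(1,1) − R(0,0)| = 0.038645 ≥ 5e-3
|R(2,2) − R(1,1)| = 0.000295 < 5e-3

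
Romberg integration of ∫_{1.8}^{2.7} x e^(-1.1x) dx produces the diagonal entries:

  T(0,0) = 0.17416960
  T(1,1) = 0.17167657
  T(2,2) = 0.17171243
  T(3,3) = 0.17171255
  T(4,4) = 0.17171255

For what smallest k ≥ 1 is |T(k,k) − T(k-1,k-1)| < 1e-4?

|T(1,1) − T(0,0)| = 0.00249303 ≥ 1e-4
|T(2,2) − T(1,1)| = 0.00003586 < 1e-4

k = 2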